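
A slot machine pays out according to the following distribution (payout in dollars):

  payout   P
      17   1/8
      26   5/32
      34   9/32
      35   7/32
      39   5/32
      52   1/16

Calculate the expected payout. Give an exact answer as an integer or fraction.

E[X] = (1/8)·17 + (5/32)·26 + (9/32)·34 + (7/32)·35 + (5/32)·39 + (1/16)·52
     = 131/4

131/4 dollars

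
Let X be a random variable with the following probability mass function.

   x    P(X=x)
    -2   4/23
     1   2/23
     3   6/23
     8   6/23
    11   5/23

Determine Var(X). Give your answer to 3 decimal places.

E[X] = (4/23)·(-2) + (2/23)·1 + (6/23)·3 + (6/23)·8 + (5/23)·11 = 5
E[X²] = (4/23)·4 + (2/23)·1 + (6/23)·9 + (6/23)·64 + (5/23)·121 = 1061/23
Var(X) = 1061/23 − (5)² = 486/23 ≈ 21.130

21.130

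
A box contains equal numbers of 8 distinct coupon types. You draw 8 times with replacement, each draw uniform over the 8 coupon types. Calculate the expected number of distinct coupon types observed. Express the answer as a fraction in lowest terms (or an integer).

11012415/2097152

Let Xⱼ=1 if type j appears at least once. P(Xⱼ=1) = 1 − ((8−1)/8)^8 = 11012415/16777216.
E[#distinct] = 8·11012415/16777216 = 11012415/2097152.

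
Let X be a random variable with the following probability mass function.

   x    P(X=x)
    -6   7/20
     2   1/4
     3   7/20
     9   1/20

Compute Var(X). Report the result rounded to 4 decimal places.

E[X] = (7/20)·(-6) + (1/4)·2 + (7/20)·3 + (1/20)·9 = -1/10
E[X²] = (7/20)·36 + (1/4)·4 + (7/20)·9 + (1/20)·81 = 104/5
Var(X) = 104/5 − (-1/10)² = 2079/100 ≈ 20.7900

20.7900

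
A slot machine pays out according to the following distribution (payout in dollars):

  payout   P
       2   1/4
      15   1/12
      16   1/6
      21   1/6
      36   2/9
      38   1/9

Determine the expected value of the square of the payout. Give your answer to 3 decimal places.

584.361

E[X²] = (1/4)·4 + (1/12)·225 + (1/6)·256 + (1/6)·441 + (2/9)·1296 + (1/9)·1444
     = 21037/36 ≈ 584.361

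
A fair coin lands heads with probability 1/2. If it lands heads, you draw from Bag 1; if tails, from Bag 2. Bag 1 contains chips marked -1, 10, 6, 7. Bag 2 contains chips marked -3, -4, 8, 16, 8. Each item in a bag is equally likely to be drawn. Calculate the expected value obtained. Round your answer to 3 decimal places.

E[X | Bag 1] = (-1 + 10 + 6 + 7)/4 = 11/2
E[X | Bag 2] = (-3 − 4 + 8 + 16 + 8)/5 = 5
E[X] = (1/2)·11/2 + (1/2)·5 = 21/4 ≈ 5.250

5.250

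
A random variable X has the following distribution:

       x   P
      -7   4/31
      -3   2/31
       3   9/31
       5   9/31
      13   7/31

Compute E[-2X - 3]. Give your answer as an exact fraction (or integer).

-351/31

E[-2x-3] = (4/31)·11 + (2/31)·3 + (9/31)·(-9) + (9/31)·(-13) + (7/31)·(-29)
     = -351/31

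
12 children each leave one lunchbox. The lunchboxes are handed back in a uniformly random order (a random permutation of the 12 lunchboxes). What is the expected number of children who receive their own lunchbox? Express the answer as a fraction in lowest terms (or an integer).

Let Xᵢ = 1 if person i gets their own lunchbox. For each i, P(Xᵢ=1) = 1/12.
By linearity of expectation, E[X₁+…+X_12] = 12·(1/12) = 1.

1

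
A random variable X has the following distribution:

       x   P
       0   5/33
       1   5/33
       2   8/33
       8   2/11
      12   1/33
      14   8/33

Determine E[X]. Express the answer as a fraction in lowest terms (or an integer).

E[X] = (5/33)·0 + (5/33)·1 + (8/33)·2 + (2/11)·8 + (1/33)·12 + (8/33)·14
     = 193/33

193/33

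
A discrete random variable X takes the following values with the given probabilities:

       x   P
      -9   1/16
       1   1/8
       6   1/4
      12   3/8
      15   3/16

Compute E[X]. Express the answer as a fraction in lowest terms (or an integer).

67/8

E[X] = (1/16)·(-9) + (1/8)·1 + (1/4)·6 + (3/8)·12 + (3/16)·15
     = 67/8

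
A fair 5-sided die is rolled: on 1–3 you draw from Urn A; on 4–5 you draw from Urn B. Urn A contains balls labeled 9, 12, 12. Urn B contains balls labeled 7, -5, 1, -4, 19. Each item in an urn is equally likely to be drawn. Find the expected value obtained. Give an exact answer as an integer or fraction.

201/25

E[X | Urn A] = (9 + 12 + 12)/3 = 11
E[X | Urn B] = (7 − 5 + 1 − 4 + 19)/5 = 18/5
E[X] = (3/5)·11 + (2/5)·18/5 = 201/25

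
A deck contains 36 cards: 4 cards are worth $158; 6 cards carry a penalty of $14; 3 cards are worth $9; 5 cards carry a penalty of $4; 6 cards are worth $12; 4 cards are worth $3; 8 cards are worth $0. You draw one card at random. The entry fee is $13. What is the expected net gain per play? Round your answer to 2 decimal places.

E[payout] = (4/36)·158 + (6/36)·(-14) + (3/36)·9 + (5/36)·(-4) + (6/36)·12 + (4/36)·3 + (8/36)·0 = 71/4
Expected profit = 71/4 − 13 = 19/4 ≈ $4.75

$4.75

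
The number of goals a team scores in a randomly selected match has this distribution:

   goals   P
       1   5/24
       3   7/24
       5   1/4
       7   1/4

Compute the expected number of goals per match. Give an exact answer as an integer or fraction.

E[X] = (5/24)·1 + (7/24)·3 + (1/4)·5 + (1/4)·7
     = 49/12

49/12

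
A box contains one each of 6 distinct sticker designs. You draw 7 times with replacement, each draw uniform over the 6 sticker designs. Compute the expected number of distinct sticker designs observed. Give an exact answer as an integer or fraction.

Let Xⱼ=1 if type j appears at least once. P(Xⱼ=1) = 1 − ((6−1)/6)^7 = 201811/279936.
E[#distinct] = 6·201811/279936 = 201811/46656.

201811/46656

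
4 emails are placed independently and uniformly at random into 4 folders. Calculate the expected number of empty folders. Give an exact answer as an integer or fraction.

81/64

Let Xⱼ=1 if folder j is empty. P(Xⱼ=1) = ((4-1)/4)^4 = 81/256.
By linearity, E[#empty] = 4·81/256 = 81/64.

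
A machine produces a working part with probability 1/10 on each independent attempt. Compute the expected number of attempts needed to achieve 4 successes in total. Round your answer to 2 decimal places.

By linearity (sum of 4 independent geometric waits), E[trials] = 4/p = 4/(1/10) = 40.
≈ 40.00

40.00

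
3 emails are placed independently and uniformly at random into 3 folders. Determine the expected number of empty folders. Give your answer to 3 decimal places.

0.889

Let Xⱼ=1 if folder j is empty. P(Xⱼ=1) = ((3-1)/3)^3 = 8/27.
By linearity, E[#empty] = 3·8/27 = 8/9.
≈ 0.889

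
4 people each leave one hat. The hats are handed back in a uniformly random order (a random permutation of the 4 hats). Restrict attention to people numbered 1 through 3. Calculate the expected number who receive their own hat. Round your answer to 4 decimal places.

Let Xᵢ = 1 if person i gets their own hat. For each i, P(Xᵢ=1) = 1/4.
By linearity of expectation, E[X₁+…+X_3] = 3·(1/4) = 3/4.
≈ 0.7500

0.7500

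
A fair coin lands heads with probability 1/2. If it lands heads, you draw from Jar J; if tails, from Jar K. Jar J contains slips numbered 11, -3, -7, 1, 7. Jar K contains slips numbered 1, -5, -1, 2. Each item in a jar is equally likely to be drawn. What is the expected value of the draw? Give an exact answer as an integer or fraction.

21/40

E[X | Jar J] = (11 − 3 − 7 + 1 + 7)/5 = 9/5
E[X | Jar K] = (1 − 5 − 1 + 2)/4 = -3/4
E[X] = (1/2)·9/5 + (1/2)·(-3/4) = 21/40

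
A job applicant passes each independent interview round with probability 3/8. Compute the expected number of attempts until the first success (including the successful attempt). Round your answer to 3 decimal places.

For a geometric distribution, E[trials] = 1/p = 1/(3/8) = 8/3.
≈ 2.667

2.667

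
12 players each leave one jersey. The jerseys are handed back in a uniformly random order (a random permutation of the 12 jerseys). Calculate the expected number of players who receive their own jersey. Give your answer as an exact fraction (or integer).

Let Xᵢ = 1 if person i gets their own jersey. For each i, P(Xᵢ=1) = 1/12.
By linearity of expectation, E[X₁+…+X_12] = 12·(1/12) = 1.

1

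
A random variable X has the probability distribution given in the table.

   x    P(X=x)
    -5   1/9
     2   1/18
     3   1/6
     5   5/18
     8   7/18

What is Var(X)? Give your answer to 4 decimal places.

15.5802

E[X] = (1/9)·(-5) + (1/18)·2 + (1/6)·3 + (5/18)·5 + (7/18)·8 = 41/9
E[X²] = (1/9)·25 + (1/18)·4 + (1/6)·9 + (5/18)·25 + (7/18)·64 = 109/3
Var(X) = 109/3 − (41/9)² = 1262/81 ≈ 15.5802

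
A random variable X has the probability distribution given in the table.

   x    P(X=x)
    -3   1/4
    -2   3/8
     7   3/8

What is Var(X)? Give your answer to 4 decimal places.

20.8594

E[X] = (1/4)·(-3) + (3/8)·(-2) + (3/8)·7 = 9/8
E[X²] = (1/4)·9 + (3/8)·4 + (3/8)·49 = 177/8
Var(X) = 177/8 − (9/8)² = 1335/64 ≈ 20.8594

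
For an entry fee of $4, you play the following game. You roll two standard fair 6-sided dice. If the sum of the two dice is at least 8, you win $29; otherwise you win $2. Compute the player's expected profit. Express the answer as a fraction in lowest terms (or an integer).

37/4 dollars

E[payout] = (7/12)·2 + (5/12)·29 = 53/4
Expected profit = 53/4 − 4 = 37/4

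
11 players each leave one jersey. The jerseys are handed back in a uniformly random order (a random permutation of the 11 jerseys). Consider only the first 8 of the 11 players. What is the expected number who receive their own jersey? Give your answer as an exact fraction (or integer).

8/11

Let Xᵢ = 1 if person i gets their own jersey. For each i, P(Xᵢ=1) = 1/11.
By linearity of expectation, E[X₁+…+X_8] = 8·(1/11) = 8/11.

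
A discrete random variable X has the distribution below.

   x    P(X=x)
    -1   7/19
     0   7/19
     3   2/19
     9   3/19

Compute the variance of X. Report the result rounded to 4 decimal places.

12.2327

E[X] = (7/19)·(-1) + (7/19)·0 + (2/19)·3 + (3/19)·9 = 26/19
E[X²] = (7/19)·1 + (7/19)·0 + (2/19)·9 + (3/19)·81 = 268/19
Var(X) = 268/19 − (26/19)² = 4416/361 ≈ 12.2327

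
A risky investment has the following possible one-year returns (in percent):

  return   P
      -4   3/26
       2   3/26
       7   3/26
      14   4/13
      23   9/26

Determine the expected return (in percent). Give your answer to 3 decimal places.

12.846

E[X] = (3/26)·(-4) + (3/26)·2 + (3/26)·7 + (4/13)·14 + (9/26)·23
     = 167/13 ≈ 12.846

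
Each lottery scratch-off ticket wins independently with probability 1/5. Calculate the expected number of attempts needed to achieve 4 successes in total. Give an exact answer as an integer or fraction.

By linearity (sum of 4 independent geometric waits), E[trials] = 4/p = 4/(1/5) = 20.

20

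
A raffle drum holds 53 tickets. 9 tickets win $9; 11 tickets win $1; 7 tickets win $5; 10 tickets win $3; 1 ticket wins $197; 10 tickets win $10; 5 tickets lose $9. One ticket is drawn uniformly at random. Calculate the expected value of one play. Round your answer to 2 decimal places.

$7.72

E[payout] = (9/53)·9 + (11/53)·1 + (7/53)·5 + (10/53)·3 + (1/53)·197 + (10/53)·10 + (5/53)·(-9) = 409/53
≈ $7.72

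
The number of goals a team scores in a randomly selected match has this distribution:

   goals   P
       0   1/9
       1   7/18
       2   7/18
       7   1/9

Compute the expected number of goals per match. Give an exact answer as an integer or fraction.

35/18

E[X] = (1/9)·0 + (7/18)·1 + (7/18)·2 + (1/9)·7
     = 35/18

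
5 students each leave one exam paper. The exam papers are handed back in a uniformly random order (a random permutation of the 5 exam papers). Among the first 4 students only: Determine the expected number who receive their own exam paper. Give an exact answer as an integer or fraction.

Let Xᵢ = 1 if person i gets their own exam paper. For each i, P(Xᵢ=1) = 1/5.
By linearity of expectation, E[X₁+…+X_4] = 4·(1/5) = 4/5.

4/5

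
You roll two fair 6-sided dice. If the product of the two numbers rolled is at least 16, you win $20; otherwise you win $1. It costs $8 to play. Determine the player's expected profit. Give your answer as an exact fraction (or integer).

E[payout] = (25/36)·1 + (11/36)·20 = 245/36
Expected profit = 245/36 − 8 = -43/36

-43/36 dollars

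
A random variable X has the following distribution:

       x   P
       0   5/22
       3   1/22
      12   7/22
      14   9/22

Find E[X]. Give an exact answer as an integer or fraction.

E[X] = (5/22)·0 + (1/22)·3 + (7/22)·12 + (9/22)·14
     = 213/22

213/22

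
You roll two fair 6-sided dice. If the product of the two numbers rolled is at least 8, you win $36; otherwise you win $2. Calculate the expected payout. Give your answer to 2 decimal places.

$22.78

E[payout] = (7/18)·2 + (11/18)·36 = 205/9
≈ $22.78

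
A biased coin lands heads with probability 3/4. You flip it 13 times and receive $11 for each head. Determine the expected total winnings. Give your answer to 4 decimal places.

$107.2500

E[#heads] = 13·3/4 = 39/4 (linearity over flips).
E[winnings] = 11·39/4 = 429/4.
≈ 107.2500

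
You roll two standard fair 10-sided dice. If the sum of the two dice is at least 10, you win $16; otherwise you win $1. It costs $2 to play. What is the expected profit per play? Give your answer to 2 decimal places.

$8.60

E[payout] = (9/25)·1 + (16/25)·16 = 53/5
Expected profit = 53/5 − 2 = 43/5 ≈ $8.60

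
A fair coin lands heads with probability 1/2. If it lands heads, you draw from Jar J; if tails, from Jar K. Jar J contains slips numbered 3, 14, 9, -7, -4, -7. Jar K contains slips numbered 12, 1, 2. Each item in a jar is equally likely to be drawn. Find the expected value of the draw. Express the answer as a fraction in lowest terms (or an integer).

19/6

E[X | Jar J] = (3 + 14 + 9 − 7 − 4 − 7)/6 = 4/3
E[X | Jar K] = (12 + 1 + 2)/3 = 5
E[X] = (1/2)·4/3 + (1/2)·5 = 19/6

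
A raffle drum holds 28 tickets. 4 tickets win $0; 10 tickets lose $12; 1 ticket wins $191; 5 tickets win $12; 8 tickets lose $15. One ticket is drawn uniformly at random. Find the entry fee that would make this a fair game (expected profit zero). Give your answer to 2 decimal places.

$0.39

E[payout] = (4/28)·0 + (10/28)·(-12) + (1/28)·191 + (5/28)·12 + (8/28)·(-15) = 11/28
Fair fee = E[payout] = 11/28 ≈ $0.39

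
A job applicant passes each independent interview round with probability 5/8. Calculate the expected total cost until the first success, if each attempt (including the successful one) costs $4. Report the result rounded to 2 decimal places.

E[#attempts] = 1/p = 8/5; E[cost] = 4·8/5 = 32/5.
≈ 6.40

$6.40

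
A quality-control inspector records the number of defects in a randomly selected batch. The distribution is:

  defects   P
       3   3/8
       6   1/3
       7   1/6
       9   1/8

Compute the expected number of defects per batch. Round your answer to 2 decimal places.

E[X] = (3/8)·3 + (1/3)·6 + (1/6)·7 + (1/8)·9
     = 65/12 ≈ 5.42

5.42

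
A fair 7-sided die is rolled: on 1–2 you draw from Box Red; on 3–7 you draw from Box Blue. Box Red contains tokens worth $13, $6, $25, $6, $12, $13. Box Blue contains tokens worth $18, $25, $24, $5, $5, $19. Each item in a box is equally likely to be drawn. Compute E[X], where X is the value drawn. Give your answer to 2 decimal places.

E[X | Box Red] = (13 + 6 + 25 + 6 + 12 + 13)/6 = 25/2
E[X | Box Blue] = (18 + 25 + 24 + 5 + 5 + 19)/6 = 16
E[X] = (2/7)·25/2 + (5/7)·16 = 15 ≈ 15.00

$15.00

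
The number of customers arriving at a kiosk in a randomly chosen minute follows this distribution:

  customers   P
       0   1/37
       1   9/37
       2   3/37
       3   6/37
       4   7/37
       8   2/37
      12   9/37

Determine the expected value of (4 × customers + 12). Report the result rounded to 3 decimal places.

E[4x+12] = (1/37)·12 + (9/37)·16 + (3/37)·20 + (6/37)·24 + (7/37)·28 + (2/37)·44 + (9/37)·60
     = 32 ≈ 32.000

32.000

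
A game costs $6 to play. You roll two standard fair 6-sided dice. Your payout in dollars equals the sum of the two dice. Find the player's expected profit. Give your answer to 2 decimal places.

Distribution of the sum of the two dice: 2 w.p. 1/36, 3 w.p. 1/18, 4 w.p. 1/12, 5 w.p. 1/9, 6 w.p. 5/36, 7 w.p. 1/6, …
E[payout] = (1/36)·2 + (1/18)·3 + (1/12)·4 + (1/9)·5 + (5/36)·6 + (1/6)·7 + (5/36)·8 + (1/9)·9 + (1/12)·10 + (1/18)·11 + (1/36)·12 = 7
Expected profit = 7 − 6 = 1 ≈ $1.00

$1.00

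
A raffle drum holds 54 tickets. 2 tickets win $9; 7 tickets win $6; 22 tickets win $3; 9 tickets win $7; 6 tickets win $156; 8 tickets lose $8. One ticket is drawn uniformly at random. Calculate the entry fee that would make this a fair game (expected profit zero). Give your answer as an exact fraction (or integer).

1061/54 dollars

E[payout] = (2/54)·9 + (7/54)·6 + (22/54)·3 + (9/54)·7 + (6/54)·156 + (8/54)·(-8) = 1061/54
Fair fee = E[payout] = 1061/54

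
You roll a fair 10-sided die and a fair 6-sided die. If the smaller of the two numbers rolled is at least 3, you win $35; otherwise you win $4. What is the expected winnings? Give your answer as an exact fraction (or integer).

308/15 dollars

E[payout] = (7/15)·4 + (8/15)·35 = 308/15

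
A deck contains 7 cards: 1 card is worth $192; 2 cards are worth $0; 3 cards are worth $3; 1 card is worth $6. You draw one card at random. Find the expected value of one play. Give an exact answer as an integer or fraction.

207/7 dollars

E[payout] = (1/7)·192 + (2/7)·0 + (3/7)·3 + (1/7)·6 = 207/7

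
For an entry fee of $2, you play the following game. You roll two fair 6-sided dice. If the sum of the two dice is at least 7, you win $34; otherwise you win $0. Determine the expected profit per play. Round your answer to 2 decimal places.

E[payout] = (5/12)·0 + (7/12)·34 = 119/6
Expected profit = 119/6 − 2 = 107/6 ≈ $17.83

$17.83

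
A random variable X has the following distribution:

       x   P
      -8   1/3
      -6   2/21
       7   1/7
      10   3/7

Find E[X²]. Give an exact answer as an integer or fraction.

1567/21

E[X²] = (1/3)·64 + (2/21)·36 + (1/7)·49 + (3/7)·100
     = 1567/21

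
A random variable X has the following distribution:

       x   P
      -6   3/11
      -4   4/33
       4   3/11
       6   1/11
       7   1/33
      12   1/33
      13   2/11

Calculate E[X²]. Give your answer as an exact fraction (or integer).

1847/33

E[X²] = (3/11)·36 + (4/33)·16 + (3/11)·16 + (1/11)·36 + (1/33)·49 + (1/33)·144 + (2/11)·169
     = 1847/33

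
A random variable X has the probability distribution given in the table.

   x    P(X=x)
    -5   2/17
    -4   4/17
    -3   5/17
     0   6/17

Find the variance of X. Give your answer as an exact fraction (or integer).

1022/289

E[X] = (2/17)·(-5) + (4/17)·(-4) + (5/17)·(-3) + (6/17)·0 = -41/17
E[X²] = (2/17)·25 + (4/17)·16 + (5/17)·9 + (6/17)·0 = 159/17
Var(X) = 159/17 − (-41/17)² = 1022/289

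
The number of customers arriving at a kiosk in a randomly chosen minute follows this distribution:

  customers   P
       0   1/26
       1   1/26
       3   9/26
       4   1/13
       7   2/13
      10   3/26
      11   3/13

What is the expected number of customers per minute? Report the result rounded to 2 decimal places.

6.15

E[X] = (1/26)·0 + (1/26)·1 + (9/26)·3 + (1/13)·4 + (2/13)·7 + (3/26)·10 + (3/13)·11
     = 80/13 ≈ 6.15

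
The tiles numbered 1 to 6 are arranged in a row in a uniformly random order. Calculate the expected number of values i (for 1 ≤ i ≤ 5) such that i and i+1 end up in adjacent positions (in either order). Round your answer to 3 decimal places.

For each i ∈ {1,…,5}, let Xᵢ = 1 if i and i+1 are adjacent. P(Xᵢ=1) = 2·(6−1)!/6! = 2/6.
By linearity, E[ΣXᵢ] = (5)·(2/6) = 5/3.
≈ 1.667

1.667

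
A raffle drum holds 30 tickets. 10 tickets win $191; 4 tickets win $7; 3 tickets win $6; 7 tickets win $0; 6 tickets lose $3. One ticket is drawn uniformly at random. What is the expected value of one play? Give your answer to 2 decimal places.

E[payout] = (10/30)·191 + (4/30)·7 + (3/30)·6 + (7/30)·0 + (6/30)·(-3) = 323/5
≈ $64.60

$64.60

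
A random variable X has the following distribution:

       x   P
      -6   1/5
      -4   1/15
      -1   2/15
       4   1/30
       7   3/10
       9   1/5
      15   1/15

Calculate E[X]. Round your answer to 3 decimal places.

3.433

E[X] = (1/5)·(-6) + (1/15)·(-4) + (2/15)·(-1) + (1/30)·4 + (3/10)·7 + (1/5)·9 + (1/15)·15
     = 103/30 ≈ 3.433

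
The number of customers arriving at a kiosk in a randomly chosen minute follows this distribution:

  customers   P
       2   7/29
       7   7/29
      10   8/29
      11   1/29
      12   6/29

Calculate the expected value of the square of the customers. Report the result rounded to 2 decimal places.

E[X²] = (7/29)·4 + (7/29)·49 + (8/29)·100 + (1/29)·121 + (6/29)·144
     = 2156/29 ≈ 74.34

74.34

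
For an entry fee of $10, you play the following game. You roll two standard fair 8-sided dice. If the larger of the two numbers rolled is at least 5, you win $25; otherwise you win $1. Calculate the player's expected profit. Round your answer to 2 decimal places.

E[payout] = (1/4)·1 + (3/4)·25 = 19
Expected profit = 19 − 10 = 9 ≈ $9.00

$9.00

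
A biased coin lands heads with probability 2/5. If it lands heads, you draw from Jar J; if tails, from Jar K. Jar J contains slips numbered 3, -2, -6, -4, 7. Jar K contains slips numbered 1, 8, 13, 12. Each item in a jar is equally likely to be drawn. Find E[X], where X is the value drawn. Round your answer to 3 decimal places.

E[X | Jar J] = (3 − 2 − 6 − 4 + 7)/5 = -2/5
E[X | Jar K] = (1 + 8 + 13 + 12)/4 = 17/2
E[X] = (2/5)·(-2/5) + (3/5)·17/2 = 247/50 ≈ 4.940

4.940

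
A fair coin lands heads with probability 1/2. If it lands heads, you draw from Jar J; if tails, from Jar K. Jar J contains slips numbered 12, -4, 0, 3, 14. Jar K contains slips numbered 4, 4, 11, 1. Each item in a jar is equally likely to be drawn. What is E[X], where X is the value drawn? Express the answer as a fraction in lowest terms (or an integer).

E[X | Jar J] = (12 − 4 + 0 + 3 + 14)/5 = 5
E[X | Jar K] = (4 + 4 + 11 + 1)/4 = 5
E[X] = (1/2)·5 + (1/2)·5 = 5

5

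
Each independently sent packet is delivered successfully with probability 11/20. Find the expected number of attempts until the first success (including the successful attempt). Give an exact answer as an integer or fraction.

For a geometric distribution, E[trials] = 1/p = 1/(11/20) = 20/11.

20/11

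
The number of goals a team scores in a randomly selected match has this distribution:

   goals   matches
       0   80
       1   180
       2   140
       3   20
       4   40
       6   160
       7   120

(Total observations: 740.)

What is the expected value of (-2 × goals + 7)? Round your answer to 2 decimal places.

0.30

Total = 740, so P(goals=0) = 80/740, etc.
E[-2x+7] = (4/37)·7 + (9/37)·5 + (7/37)·3 + (1/37)·1 + (2/37)·(-1) + (8/37)·(-5) + (6/37)·(-7)
     = 11/37 ≈ 0.30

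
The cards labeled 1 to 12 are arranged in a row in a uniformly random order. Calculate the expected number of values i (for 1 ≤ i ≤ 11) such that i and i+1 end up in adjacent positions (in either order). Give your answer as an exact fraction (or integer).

For each i ∈ {1,…,11}, let Xᵢ = 1 if i and i+1 are adjacent. P(Xᵢ=1) = 2·(12−1)!/12! = 2/12.
By linearity, E[ΣXᵢ] = (11)·(2/12) = 11/6.

11/6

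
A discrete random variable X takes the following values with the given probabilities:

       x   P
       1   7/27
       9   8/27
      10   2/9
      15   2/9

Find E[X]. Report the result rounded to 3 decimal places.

E[X] = (7/27)·1 + (8/27)·9 + (2/9)·10 + (2/9)·15
     = 229/27 ≈ 8.481

8.481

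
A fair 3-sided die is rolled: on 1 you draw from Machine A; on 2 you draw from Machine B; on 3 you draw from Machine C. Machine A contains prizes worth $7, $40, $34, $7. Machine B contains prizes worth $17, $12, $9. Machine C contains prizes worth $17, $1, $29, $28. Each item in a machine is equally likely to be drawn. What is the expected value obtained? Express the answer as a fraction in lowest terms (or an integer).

641/36 dollars

E[X | Machine A] = (7 + 40 + 34 + 7)/4 = 22
E[X | Machine B] = (17 + 12 + 9)/3 = 38/3
E[X | Machine C] = (17 + 1 + 29 + 28)/4 = 75/4
E[X] = (1/3)·22 + (1/3)·38/3 + (1/3)·75/4 = 641/36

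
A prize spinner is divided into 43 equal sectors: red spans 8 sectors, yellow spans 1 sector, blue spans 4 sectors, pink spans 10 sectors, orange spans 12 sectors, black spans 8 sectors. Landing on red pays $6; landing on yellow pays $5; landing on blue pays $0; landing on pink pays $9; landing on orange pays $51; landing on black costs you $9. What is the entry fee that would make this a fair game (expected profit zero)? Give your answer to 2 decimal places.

$15.88

E[payout] = (8/43)·6 + (1/43)·5 + (4/43)·0 + (10/43)·9 + (12/43)·51 + (8/43)·(-9) = 683/43
Fair fee = E[payout] = 683/43 ≈ $15.88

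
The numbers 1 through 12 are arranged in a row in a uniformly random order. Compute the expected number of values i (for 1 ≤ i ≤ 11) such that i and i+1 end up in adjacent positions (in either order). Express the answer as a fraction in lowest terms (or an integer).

11/6

For each i ∈ {1,…,11}, let Xᵢ = 1 if i and i+1 are adjacent. P(Xᵢ=1) = 2·(12−1)!/12! = 2/12.
By linearity, E[ΣXᵢ] = (11)·(2/12) = 11/6.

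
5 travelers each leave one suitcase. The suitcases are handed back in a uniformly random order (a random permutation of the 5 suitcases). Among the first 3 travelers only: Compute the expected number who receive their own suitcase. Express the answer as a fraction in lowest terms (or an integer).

Let Xᵢ = 1 if person i gets their own suitcase. For each i, P(Xᵢ=1) = 1/5.
By linearity of expectation, E[X₁+…+X_3] = 3·(1/5) = 3/5.

3/5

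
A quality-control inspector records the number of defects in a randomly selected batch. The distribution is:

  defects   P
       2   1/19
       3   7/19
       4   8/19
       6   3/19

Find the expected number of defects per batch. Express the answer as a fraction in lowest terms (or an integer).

E[X] = (1/19)·2 + (7/19)·3 + (8/19)·4 + (3/19)·6
     = 73/19

73/19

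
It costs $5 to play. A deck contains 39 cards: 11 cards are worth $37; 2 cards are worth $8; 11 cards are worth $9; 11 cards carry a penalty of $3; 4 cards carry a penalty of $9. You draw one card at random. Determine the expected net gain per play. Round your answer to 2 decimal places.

$6.62

E[payout] = (11/39)·37 + (2/39)·8 + (11/39)·9 + (11/39)·(-3) + (4/39)·(-9) = 151/13
Expected profit = 151/13 − 5 = 86/13 ≈ $6.62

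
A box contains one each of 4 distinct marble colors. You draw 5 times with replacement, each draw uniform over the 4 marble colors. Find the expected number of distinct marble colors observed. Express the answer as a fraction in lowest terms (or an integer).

781/256

Let Xⱼ=1 if type j appears at least once. P(Xⱼ=1) = 1 − ((4−1)/4)^5 = 781/1024.
E[#distinct] = 4·781/1024 = 781/256.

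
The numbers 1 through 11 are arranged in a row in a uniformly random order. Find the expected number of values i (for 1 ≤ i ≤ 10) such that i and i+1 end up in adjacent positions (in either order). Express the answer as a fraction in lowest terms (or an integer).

For each i ∈ {1,…,10}, let Xᵢ = 1 if i and i+1 are adjacent. P(Xᵢ=1) = 2·(11−1)!/11! = 2/11.
By linearity, E[ΣXᵢ] = (10)·(2/11) = 20/11.

20/11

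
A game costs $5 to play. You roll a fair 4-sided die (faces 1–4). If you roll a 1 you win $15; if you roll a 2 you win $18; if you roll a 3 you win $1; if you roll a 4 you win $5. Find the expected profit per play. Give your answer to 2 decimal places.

E[payout] = (1/4)·1 + (1/4)·5 + (1/4)·15 + (1/4)·18 = 39/4
Expected profit = 39/4 − 5 = 19/4 ≈ $4.75

$4.75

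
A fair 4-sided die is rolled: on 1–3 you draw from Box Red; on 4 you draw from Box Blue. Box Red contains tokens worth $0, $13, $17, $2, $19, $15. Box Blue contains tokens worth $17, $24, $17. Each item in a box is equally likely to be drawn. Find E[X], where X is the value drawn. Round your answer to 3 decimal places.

E[X | Box Red] = (0 + 13 + 17 + 2 + 19 + 15)/6 = 11
E[X | Box Blue] = (17 + 24 + 17)/3 = 58/3
E[X] = (3/4)·11 + (1/4)·58/3 = 157/12 ≈ 13.083

$13.083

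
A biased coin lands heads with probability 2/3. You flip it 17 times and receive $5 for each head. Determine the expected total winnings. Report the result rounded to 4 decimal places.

E[#heads] = 17·2/3 = 34/3 (linearity over flips).
E[winnings] = 5·34/3 = 170/3.
≈ 56.6667

$56.6667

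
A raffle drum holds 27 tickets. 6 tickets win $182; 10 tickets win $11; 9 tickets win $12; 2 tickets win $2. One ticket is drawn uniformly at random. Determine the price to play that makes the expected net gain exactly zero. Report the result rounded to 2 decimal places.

$48.67

E[payout] = (6/27)·182 + (10/27)·11 + (9/27)·12 + (2/27)·2 = 146/3
Fair fee = E[payout] = 146/3 ≈ $48.67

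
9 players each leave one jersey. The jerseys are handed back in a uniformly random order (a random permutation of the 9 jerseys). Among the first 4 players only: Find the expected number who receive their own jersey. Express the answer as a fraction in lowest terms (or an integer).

Let Xᵢ = 1 if person i gets their own jersey. For each i, P(Xᵢ=1) = 1/9.
By linearity of expectation, E[X₁+…+X_4] = 4·(1/9) = 4/9.

4/9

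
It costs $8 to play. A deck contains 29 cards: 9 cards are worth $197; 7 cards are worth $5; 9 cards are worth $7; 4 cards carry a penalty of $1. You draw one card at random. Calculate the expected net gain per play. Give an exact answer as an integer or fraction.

1635/29 dollars

E[payout] = (9/29)·197 + (7/29)·5 + (9/29)·7 + (4/29)·(-1) = 1867/29
Expected profit = 1867/29 − 8 = 1635/29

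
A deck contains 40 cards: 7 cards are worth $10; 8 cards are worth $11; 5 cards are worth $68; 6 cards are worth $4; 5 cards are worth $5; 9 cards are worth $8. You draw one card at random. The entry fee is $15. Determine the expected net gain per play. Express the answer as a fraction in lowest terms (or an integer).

E[payout] = (7/40)·10 + (8/40)·11 + (5/40)·68 + (6/40)·4 + (5/40)·5 + (9/40)·8 = 619/40
Expected profit = 619/40 − 15 = 19/40

19/40 dollars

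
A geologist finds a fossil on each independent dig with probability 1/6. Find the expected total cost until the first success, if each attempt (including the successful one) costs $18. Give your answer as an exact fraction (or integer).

$108

E[#attempts] = 1/p = 6; E[cost] = 18·6 = 108.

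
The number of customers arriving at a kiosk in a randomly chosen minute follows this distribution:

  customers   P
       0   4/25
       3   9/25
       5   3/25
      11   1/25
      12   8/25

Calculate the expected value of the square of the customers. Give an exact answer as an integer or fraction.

1429/25

E[X²] = (4/25)·0 + (9/25)·9 + (3/25)·25 + (1/25)·121 + (8/25)·144
     = 1429/25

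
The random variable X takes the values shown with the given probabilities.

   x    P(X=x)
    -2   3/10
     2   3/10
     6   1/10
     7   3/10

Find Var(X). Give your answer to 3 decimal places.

13.410

E[X] = (3/10)·(-2) + (3/10)·2 + (1/10)·6 + (3/10)·7 = 27/10
E[X²] = (3/10)·4 + (3/10)·4 + (1/10)·36 + (3/10)·49 = 207/10
Var(X) = 207/10 − (27/10)² = 1341/100 ≈ 13.410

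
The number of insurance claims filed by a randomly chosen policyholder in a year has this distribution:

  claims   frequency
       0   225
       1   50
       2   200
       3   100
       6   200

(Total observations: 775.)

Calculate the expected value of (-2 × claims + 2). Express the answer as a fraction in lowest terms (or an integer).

-94/31

Total = 775, so P(claims=0) = 225/775, etc.
E[-2x+2] = (9/31)·2 + (2/31)·0 + (8/31)·(-2) + (4/31)·(-4) + (8/31)·(-10)
     = -94/31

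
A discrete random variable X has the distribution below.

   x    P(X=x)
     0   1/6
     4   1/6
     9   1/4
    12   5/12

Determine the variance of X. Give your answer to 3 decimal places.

20.243

E[X] = (1/6)·0 + (1/6)·4 + (1/4)·9 + (5/12)·12 = 95/12
E[X²] = (1/6)·0 + (1/6)·16 + (1/4)·81 + (5/12)·144 = 995/12
Var(X) = 995/12 − (95/12)² = 2915/144 ≈ 20.243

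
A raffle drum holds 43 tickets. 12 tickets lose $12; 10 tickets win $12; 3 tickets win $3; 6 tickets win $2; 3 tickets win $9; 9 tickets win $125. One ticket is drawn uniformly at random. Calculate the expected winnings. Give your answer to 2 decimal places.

$26.72

E[payout] = (12/43)·(-12) + (10/43)·12 + (3/43)·3 + (6/43)·2 + (3/43)·9 + (9/43)·125 = 1149/43
≈ $26.72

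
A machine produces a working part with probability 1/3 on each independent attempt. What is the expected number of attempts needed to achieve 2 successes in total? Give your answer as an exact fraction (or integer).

6

By linearity (sum of 2 independent geometric waits), E[trials] = 2/p = 2/(1/3) = 6.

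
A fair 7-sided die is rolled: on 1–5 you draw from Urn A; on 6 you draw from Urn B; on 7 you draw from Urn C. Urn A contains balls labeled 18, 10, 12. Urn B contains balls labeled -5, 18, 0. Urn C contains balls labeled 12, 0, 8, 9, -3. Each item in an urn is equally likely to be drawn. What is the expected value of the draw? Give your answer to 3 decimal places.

10.886

E[X | Urn A] = (18 + 10 + 12)/3 = 40/3
E[X | Urn B] = (-5 + 18 + 0)/3 = 13/3
E[X | Urn C] = (12 + 0 + 8 + 9 − 3)/5 = 26/5
E[X] = (5/7)·40/3 + (1/7)·13/3 + (1/7)·26/5 = 381/35 ≈ 10.886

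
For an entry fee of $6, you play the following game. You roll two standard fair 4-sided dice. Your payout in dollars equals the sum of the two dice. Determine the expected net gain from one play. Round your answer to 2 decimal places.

Distribution of the sum of the two dice: 2 w.p. 1/16, 3 w.p. 1/8, 4 w.p. 3/16, 5 w.p. 1/4, 6 w.p. 3/16, 7 w.p. 1/8, …
E[payout] = (1/16)·2 + (1/8)·3 + (3/16)·4 + (1/4)·5 + (3/16)·6 + (1/8)·7 + (1/16)·8 = 5
Expected profit = 5 − 6 = -1 ≈ -$1.00

-$1.00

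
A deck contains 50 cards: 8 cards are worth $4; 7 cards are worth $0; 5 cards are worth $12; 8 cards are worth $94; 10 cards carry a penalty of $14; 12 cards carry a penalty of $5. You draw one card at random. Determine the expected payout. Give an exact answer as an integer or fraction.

E[payout] = (8/50)·4 + (7/50)·0 + (5/50)·12 + (8/50)·94 + (10/50)·(-14) + (12/50)·(-5) = 322/25

322/25 dollars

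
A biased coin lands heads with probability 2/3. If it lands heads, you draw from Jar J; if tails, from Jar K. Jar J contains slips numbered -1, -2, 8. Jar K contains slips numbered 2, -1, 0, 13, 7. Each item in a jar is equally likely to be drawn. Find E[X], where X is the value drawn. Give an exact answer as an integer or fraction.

113/45

E[X | Jar J] = (-1 − 2 + 8)/3 = 5/3
E[X | Jar K] = (2 − 1 + 0 + 13 + 7)/5 = 21/5
E[X] = (2/3)·5/3 + (1/3)·21/5 = 113/45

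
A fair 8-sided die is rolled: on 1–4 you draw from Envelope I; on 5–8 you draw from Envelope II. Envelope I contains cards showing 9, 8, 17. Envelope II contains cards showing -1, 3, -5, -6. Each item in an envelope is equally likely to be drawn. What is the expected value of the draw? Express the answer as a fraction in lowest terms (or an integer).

109/24

E[X | Envelope I] = (9 + 8 + 17)/3 = 34/3
E[X | Envelope II] = (-1 + 3 − 5 − 6)/4 = -9/4
E[X] = (1/2)·34/3 + (1/2)·(-9/4) = 109/24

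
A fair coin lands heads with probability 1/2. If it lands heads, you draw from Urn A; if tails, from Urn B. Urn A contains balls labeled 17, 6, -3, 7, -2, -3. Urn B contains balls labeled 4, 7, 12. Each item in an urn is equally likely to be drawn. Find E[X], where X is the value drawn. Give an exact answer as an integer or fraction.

E[X | Urn A] = (17 + 6 − 3 + 7 − 2 − 3)/6 = 11/3
E[X | Urn B] = (4 + 7 + 12)/3 = 23/3
E[X] = (1/2)·11/3 + (1/2)·23/3 = 17/3

17/3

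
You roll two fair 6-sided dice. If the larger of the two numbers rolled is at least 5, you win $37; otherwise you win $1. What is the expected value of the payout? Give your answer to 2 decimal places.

$21.00

E[payout] = (4/9)·1 + (5/9)·37 = 21
≈ $21.00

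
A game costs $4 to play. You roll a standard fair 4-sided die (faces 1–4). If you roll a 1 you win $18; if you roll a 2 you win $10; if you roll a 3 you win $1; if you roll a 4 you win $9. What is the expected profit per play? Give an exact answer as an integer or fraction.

E[payout] = (1/4)·1 + (1/4)·9 + (1/4)·10 + (1/4)·18 = 19/2
Expected profit = 19/2 − 4 = 11/2

11/2 dollars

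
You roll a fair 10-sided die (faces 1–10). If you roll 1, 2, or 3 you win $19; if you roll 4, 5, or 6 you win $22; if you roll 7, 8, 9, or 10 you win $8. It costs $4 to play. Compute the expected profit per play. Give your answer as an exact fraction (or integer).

23/2 dollars

E[payout] = (2/5)·8 + (3/10)·19 + (3/10)·22 = 31/2
Expected profit = 31/2 − 4 = 23/2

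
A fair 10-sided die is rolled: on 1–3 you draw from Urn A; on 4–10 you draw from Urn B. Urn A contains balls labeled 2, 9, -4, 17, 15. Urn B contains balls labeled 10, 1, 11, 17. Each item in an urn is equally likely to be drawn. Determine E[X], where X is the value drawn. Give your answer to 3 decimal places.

9.165

E[X | Urn A] = (2 + 9 − 4 + 17 + 15)/5 = 39/5
E[X | Urn B] = (10 + 1 + 11 + 17)/4 = 39/4
E[X] = (3/10)·39/5 + (7/10)·39/4 = 1833/200 ≈ 9.165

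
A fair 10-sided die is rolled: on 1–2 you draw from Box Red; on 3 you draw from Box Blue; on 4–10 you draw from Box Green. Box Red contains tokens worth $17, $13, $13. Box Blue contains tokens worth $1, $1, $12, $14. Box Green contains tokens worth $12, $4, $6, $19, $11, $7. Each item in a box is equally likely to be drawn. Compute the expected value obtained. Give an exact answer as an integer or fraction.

E[X | Box Red] = (17 + 13 + 13)/3 = 43/3
E[X | Box Blue] = (1 + 1 + 12 + 14)/4 = 7
E[X | Box Green] = (12 + 4 + 6 + 19 + 11 + 7)/6 = 59/6
E[X] = (1/5)·43/3 + (1/10)·7 + (7/10)·59/6 = 209/20

209/20 dollars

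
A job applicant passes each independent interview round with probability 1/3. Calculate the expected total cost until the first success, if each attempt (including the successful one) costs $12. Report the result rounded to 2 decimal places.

E[#attempts] = 1/p = 3; E[cost] = 12·3 = 36.
≈ 36.00

$36.00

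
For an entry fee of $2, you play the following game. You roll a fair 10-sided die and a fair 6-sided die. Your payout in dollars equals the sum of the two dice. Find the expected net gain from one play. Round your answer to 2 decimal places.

$7.00

Distribution of the sum of the two dice: 2 w.p. 1/60, 3 w.p. 1/30, 4 w.p. 1/20, 5 w.p. 1/15, 6 w.p. 1/12, 7 w.p. 1/10, …
E[payout] = (1/60)·2 + (1/30)·3 + (1/20)·4 + (1/15)·5 + (1/12)·6 + (1/10)·7 + (1/10)·8 + (1/10)·9 + (1/10)·10 + (1/10)·11 + (1/12)·12 + (1/15)·13 + (1/20)·14 + (1/30)·15 + (1/60)·16 = 9
Expected profit = 9 − 2 = 7 ≈ $7.00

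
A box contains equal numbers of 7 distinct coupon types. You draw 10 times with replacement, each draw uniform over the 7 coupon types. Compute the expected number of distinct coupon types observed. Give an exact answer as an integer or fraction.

222009073/40353607

Let Xⱼ=1 if type j appears at least once. P(Xⱼ=1) = 1 − ((7−1)/7)^10 = 222009073/282475249.
E[#distinct] = 7·222009073/282475249 = 222009073/40353607.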